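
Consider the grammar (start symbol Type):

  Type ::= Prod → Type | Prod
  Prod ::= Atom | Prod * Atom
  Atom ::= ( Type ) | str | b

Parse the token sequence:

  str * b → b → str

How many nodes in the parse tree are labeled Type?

[Type [Prod [Prod [Atom str]] * [Atom b]] → [Type [Prod [Atom b]] → [Type [Prod [Atom str]]]]]

3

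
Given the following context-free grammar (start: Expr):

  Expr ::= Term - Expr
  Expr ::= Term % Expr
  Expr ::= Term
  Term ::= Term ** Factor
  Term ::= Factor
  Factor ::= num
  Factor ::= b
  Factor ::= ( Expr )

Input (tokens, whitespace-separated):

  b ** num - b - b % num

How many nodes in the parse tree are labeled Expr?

4

[Expr [Term [Term [Factor b]] ** [Factor num]] - [Expr [Term [Factor b]] - [Expr [Term [Factor b]] % [Expr [Term [Factor num]]]]]]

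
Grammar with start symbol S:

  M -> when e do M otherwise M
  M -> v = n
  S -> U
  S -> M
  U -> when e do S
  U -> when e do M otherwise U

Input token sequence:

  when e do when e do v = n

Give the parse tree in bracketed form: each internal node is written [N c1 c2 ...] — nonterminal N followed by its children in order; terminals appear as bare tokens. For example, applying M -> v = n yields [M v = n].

S
U
when e do S
when e do U
when e do when e do S
when e do when e do M
when e do when e do v = n

[S [U when e do [S [U when e do [S [M v = n]]]]]]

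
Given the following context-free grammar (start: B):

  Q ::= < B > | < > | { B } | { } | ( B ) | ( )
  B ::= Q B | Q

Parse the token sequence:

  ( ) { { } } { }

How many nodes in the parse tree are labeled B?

[B [Q ( )] [B [Q { [B [Q { }]] }] [B [Q { }]]]]

4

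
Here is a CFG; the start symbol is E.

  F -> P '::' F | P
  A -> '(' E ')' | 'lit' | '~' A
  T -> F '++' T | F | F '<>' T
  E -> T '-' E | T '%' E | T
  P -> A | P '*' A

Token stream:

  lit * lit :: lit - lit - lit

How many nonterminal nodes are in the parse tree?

20

[E [T [F [P [P [A lit]] * [A lit]] :: [F [P [A lit]]]]] - [E [T [F [P [A lit]]]] - [E [T [F [P [A lit]]]]]]]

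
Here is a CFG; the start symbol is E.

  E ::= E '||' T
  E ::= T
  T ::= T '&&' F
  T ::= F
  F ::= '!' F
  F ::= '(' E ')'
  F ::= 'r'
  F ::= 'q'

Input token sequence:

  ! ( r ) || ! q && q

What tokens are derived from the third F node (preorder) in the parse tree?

r

[E [E [T [F ! [F ( [E [T [F r]]] )]]]] || [T [T [F ! [F q]]] && [F q]]]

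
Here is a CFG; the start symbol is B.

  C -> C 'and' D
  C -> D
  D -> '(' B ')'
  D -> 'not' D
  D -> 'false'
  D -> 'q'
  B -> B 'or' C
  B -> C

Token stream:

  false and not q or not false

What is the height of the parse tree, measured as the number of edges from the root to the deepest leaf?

[B [B [C [C [D false]] and [D not [D q]]]] or [C [D not [D false]]]]

5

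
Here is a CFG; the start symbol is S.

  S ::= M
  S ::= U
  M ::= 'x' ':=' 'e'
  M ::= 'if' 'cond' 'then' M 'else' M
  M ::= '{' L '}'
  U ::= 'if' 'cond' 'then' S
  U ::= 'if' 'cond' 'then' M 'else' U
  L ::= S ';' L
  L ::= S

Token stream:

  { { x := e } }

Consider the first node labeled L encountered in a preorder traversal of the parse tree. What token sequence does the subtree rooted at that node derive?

{ x := e }

[S [M { [L [S [M { [L [S [M x := e]]] }]]] }]]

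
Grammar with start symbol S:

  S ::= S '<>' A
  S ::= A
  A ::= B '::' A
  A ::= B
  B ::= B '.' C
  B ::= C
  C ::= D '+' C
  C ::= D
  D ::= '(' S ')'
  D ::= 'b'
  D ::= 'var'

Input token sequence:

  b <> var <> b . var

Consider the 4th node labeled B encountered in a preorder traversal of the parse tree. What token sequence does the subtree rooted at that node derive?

[S [S [S [A [B [C [D b]]]]] <> [A [B [C [D var]]]]] <> [A [B [B [C [D b]]] . [C [D var]]]]]

b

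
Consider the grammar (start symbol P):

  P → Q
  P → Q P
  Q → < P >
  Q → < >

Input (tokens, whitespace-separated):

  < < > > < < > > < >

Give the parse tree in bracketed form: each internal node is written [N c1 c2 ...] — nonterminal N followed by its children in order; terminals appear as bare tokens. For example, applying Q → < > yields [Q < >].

P
Q P
< P > P
< Q > P
< < > > P
< < > > Q P
< < > > < P > P
< < > > < Q > P
< < > > < < > > P
< < > > < < > > Q
< < > > < < > > < >

[P [Q < [P [Q < >]] >] [P [Q < [P [Q < >]] >] [P [Q < >]]]]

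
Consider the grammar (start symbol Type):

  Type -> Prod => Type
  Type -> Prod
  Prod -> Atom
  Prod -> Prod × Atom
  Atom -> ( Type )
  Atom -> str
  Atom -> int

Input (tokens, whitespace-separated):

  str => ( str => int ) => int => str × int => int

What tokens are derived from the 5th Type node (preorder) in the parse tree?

int => str × int => int

[Type [Prod [Atom str]] => [Type [Prod [Atom ( [Type [Prod [Atom str]] => [Type [Prod [Atom int]]]] )]] => [Type [Prod [Atom int]] => [Type [Prod [Prod [Atom str]] × [Atom int]] => [Type [Prod [Atom int]]]]]]]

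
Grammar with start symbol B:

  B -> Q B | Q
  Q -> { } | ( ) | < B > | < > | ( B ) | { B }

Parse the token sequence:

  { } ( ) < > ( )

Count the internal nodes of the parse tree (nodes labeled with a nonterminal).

[B [Q { }] [B [Q ( )] [B [Q < >] [B [Q ( )]]]]]

8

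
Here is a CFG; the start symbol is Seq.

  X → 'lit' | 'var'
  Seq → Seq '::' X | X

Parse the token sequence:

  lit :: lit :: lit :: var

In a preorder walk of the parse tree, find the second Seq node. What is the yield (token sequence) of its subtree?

lit :: lit :: lit

[Seq [Seq [Seq [Seq [X lit]] :: [X lit]] :: [X lit]] :: [X var]]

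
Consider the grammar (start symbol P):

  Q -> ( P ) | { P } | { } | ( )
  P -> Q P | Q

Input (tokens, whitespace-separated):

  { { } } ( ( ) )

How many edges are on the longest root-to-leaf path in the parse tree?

[P [Q { [P [Q { }]] }] [P [Q ( [P [Q ( )]] )]]]

5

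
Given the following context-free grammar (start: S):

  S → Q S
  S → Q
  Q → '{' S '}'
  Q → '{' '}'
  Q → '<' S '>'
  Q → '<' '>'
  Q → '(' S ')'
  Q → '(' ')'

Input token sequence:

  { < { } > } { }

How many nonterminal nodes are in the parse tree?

[S [Q { [S [Q < [S [Q { }]] >]] }] [S [Q { }]]]

8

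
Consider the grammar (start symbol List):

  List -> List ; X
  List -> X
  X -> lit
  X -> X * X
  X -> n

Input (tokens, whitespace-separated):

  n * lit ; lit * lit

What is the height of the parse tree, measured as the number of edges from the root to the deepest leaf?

4

[List [List [X [X n] * [X lit]]] ; [X [X lit] * [X lit]]]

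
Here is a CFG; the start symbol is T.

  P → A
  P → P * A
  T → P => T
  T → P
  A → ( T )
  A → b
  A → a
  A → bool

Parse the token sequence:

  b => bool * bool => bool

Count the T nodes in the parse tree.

[T [P [A b]] => [T [P [P [A bool]] * [A bool]] => [T [P [A bool]]]]]

3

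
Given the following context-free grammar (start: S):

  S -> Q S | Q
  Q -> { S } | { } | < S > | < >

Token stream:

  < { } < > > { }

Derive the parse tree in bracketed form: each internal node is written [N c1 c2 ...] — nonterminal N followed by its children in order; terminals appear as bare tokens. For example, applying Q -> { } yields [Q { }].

[S [Q < [S [Q { }] [S [Q < >]]] >] [S [Q { }]]]

S
Q S
< S > S
< Q S > S
< { } S > S
< { } Q > S
< { } < > > S
< { } < > > Q
< { } < > > { }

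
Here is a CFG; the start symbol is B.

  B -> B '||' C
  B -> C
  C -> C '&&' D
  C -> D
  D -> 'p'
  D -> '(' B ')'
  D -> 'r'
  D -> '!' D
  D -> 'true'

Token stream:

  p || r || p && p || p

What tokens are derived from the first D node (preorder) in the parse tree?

[B [B [B [B [C [D p]]] || [C [D r]]] || [C [C [D p]] && [D p]]] || [C [D p]]]

p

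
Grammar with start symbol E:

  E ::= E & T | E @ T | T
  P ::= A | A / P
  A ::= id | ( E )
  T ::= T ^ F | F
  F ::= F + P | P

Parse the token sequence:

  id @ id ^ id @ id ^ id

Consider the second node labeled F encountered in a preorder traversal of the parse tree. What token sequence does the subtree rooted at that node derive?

[E [E [E [T [F [P [A id]]]]] @ [T [T [F [P [A id]]]] ^ [F [P [A id]]]]] @ [T [T [F [P [A id]]]] ^ [F [P [A id]]]]]

id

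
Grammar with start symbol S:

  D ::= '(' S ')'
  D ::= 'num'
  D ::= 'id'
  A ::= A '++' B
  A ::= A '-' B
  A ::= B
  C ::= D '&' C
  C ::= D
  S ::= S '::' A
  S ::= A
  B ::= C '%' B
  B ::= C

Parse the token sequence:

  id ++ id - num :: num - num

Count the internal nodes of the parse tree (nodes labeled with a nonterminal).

22

[S [S [A [A [A [B [C [D id]]]] ++ [B [C [D id]]]] - [B [C [D num]]]]] :: [A [A [B [C [D num]]]] - [B [C [D num]]]]]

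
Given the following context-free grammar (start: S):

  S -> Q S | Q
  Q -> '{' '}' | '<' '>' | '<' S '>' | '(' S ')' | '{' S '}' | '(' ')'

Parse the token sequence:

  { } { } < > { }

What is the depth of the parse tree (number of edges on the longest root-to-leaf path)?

5

[S [Q { }] [S [Q { }] [S [Q < >] [S [Q { }]]]]]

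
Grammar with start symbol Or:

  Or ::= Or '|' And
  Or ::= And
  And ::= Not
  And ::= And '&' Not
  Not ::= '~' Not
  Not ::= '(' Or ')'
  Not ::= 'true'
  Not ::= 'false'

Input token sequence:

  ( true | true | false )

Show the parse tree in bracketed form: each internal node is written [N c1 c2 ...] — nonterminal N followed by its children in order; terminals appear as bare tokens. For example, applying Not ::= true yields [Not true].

Or
And
Not
( Or )
( Or | And )
( Or | And | And )
( And | And | And )
( Not | And | And )
( true | And | And )
( true | Not | And )
( true | true | And )
( true | true | Not )
( true | true | false )

[Or [And [Not ( [Or [Or [Or [And [Not true]]] | [And [Not true]]] | [And [Not false]]] )]]]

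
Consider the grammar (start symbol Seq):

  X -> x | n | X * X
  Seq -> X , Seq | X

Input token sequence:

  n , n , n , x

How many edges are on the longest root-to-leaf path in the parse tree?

5

[Seq [X n] , [Seq [X n] , [Seq [X n] , [Seq [X x]]]]]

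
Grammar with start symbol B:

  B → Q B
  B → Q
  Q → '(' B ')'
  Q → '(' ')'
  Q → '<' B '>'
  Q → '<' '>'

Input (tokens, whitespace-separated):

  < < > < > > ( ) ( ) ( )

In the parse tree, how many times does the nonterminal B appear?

[B [Q < [B [Q < >] [B [Q < >]]] >] [B [Q ( )] [B [Q ( )] [B [Q ( )]]]]]

6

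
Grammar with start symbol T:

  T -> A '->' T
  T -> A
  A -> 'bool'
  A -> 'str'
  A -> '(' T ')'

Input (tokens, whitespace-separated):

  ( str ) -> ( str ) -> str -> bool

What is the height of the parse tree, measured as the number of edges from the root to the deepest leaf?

5

[T [A ( [T [A str]] )] -> [T [A ( [T [A str]] )] -> [T [A str] -> [T [A bool]]]]]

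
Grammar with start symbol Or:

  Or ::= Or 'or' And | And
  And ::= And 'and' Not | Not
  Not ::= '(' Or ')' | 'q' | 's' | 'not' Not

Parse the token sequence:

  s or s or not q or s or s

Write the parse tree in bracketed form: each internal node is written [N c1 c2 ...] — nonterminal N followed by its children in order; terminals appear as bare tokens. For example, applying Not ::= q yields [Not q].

Or
Or or And
Or or And or And
Or or And or And or And
Or or And or And or And or And
And or And or And or And or And
Not or And or And or And or And
s or And or And or And or And
s or Not or And or And or And
s or s or And or And or And
s or s or Not or And or And
s or s or not Not or And or And
s or s or not q or And or And
s or s or not q or Not or And
s or s or not q or s or And
s or s or not q or s or Not
s or s or not q or s or s

[Or [Or [Or [Or [Or [And [Not s]]] or [And [Not s]]] or [And [Not not [Not q]]]] or [And [Not s]]] or [And [Not s]]]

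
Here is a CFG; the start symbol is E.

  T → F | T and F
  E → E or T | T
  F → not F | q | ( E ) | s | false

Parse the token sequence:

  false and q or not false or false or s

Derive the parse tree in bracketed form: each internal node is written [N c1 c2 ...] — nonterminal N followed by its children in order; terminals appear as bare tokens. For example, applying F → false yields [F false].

[E [E [E [E [T [T [F false]] and [F q]]] or [T [F not [F false]]]] or [T [F false]]] or [T [F s]]]

E
E or T
E or T or T
E or T or T or T
T or T or T or T
T and F or T or T or T
F and F or T or T or T
false and F or T or T or T
false and q or T or T or T
false and q or F or T or T
false and q or not F or T or T
false and q or not false or T or T
false and q or not false or F or T
false and q or not false or false or T
false and q or not false or false or F
false and q or not false or false or s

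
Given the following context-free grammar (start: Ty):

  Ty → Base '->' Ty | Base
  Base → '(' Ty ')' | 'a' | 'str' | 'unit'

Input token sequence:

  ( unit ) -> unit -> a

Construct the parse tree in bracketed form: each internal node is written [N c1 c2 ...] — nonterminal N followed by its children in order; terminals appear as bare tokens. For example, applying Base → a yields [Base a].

[Ty [Base ( [Ty [Base unit]] )] -> [Ty [Base unit] -> [Ty [Base a]]]]

Ty
Base -> Ty
( Ty ) -> Ty
( Base ) -> Ty
( unit ) -> Ty
( unit ) -> Base -> Ty
( unit ) -> unit -> Ty
( unit ) -> unit -> Base
( unit ) -> unit -> a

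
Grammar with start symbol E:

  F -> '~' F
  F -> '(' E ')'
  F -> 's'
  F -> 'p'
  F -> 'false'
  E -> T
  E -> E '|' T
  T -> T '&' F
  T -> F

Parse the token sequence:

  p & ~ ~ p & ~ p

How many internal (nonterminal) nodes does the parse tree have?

10

[E [T [T [T [F p]] & [F ~ [F ~ [F p]]]] & [F ~ [F p]]]]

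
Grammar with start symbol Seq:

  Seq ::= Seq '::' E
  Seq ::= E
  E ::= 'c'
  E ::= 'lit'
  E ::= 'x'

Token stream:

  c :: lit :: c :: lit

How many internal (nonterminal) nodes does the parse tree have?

8

[Seq [Seq [Seq [Seq [E c]] :: [E lit]] :: [E c]] :: [E lit]]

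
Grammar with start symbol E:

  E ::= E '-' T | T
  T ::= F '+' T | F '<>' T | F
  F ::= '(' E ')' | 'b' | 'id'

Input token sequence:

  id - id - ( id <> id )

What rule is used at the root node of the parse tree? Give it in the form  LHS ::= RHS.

[E [E [E [T [F id]]] - [T [F id]]] - [T [F ( [E [T [F id] <> [T [F id]]]] )]]]

E ::= E '-' T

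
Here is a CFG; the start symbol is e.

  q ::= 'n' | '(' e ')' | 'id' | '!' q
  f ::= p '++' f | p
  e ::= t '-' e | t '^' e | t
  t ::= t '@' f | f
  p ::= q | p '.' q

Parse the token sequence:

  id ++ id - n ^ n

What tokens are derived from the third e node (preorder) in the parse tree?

n

[e [t [f [p [q id]] ++ [f [p [q id]]]]] - [e [t [f [p [q n]]]] ^ [e [t [f [p [q n]]]]]]]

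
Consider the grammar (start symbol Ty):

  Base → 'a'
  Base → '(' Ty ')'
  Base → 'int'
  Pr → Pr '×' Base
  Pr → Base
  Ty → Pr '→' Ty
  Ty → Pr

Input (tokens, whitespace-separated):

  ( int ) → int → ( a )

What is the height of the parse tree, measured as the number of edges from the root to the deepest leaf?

8

[Ty [Pr [Base ( [Ty [Pr [Base int]]] )]] → [Ty [Pr [Base int]] → [Ty [Pr [Base ( [Ty [Pr [Base a]]] )]]]]]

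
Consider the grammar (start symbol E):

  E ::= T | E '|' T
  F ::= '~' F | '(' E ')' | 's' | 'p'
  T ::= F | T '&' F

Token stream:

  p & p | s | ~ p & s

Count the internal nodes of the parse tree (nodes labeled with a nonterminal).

14

[E [E [E [T [T [F p]] & [F p]]] | [T [F s]]] | [T [T [F ~ [F p]]] & [F s]]]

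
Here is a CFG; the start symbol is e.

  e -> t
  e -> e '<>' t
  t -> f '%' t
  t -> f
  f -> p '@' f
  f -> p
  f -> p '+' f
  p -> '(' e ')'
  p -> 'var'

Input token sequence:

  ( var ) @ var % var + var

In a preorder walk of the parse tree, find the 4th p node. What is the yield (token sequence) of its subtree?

[e [t [f [p ( [e [t [f [p var]]]] )] @ [f [p var]]] % [t [f [p var] + [f [p var]]]]]]

var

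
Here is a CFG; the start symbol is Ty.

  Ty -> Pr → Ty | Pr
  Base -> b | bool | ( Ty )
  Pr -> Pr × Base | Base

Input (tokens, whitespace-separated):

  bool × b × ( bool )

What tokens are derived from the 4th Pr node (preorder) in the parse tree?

[Ty [Pr [Pr [Pr [Base bool]] × [Base b]] × [Base ( [Ty [Pr [Base bool]]] )]]]

bool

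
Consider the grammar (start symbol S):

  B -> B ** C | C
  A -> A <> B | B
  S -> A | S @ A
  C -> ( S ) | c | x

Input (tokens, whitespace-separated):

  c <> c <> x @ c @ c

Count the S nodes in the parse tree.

3

[S [S [S [A [A [A [B [C c]]] <> [B [C c]]] <> [B [C x]]]] @ [A [B [C c]]]] @ [A [B [C c]]]]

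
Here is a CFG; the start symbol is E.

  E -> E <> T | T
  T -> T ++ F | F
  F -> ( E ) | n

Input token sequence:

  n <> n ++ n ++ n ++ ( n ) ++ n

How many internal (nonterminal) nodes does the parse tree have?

[E [E [T [F n]]] <> [T [T [T [T [T [F n]] ++ [F n]] ++ [F n]] ++ [F ( [E [T [F n]]] )]] ++ [F n]]]

17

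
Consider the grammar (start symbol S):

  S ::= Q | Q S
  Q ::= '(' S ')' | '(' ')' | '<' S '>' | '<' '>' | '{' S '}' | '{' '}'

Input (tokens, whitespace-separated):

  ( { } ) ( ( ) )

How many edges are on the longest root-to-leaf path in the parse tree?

[S [Q ( [S [Q { }]] )] [S [Q ( [S [Q ( )]] )]]]

5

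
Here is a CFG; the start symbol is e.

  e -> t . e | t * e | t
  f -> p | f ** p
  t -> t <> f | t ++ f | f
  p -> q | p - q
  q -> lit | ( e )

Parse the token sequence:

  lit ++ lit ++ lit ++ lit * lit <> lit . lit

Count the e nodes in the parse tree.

[e [t [t [t [t [f [p [q lit]]]] ++ [f [p [q lit]]]] ++ [f [p [q lit]]]] ++ [f [p [q lit]]]] * [e [t [t [f [p [q lit]]]] <> [f [p [q lit]]]] . [e [t [f [p [q lit]]]]]]]

3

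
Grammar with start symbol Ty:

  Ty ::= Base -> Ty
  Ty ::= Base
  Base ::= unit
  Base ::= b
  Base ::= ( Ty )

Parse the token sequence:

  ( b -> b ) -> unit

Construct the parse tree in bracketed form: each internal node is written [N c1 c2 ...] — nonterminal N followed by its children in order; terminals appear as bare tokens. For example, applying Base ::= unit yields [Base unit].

Ty
Base -> Ty
( Ty ) -> Ty
( Base -> Ty ) -> Ty
( b -> Ty ) -> Ty
( b -> Base ) -> Ty
( b -> b ) -> Ty
( b -> b ) -> Base
( b -> b ) -> unit

[Ty [Base ( [Ty [Base b] -> [Ty [Base b]]] )] -> [Ty [Base unit]]]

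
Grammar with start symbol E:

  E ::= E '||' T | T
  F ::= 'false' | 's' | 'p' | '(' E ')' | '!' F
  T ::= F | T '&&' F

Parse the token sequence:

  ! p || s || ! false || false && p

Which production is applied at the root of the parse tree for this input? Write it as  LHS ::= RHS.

E ::= E '||' T

[E [E [E [E [T [F ! [F p]]]] || [T [F s]]] || [T [F ! [F false]]]] || [T [T [F false]] && [F p]]]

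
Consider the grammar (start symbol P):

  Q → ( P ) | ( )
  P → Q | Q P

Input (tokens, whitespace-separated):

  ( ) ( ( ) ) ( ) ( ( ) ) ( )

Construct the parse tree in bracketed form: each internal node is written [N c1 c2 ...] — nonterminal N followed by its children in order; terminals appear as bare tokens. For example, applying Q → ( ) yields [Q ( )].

P
Q P
( ) P
( ) Q P
( ) ( P ) P
( ) ( Q ) P
( ) ( ( ) ) P
( ) ( ( ) ) Q P
( ) ( ( ) ) ( ) P
( ) ( ( ) ) ( ) Q P
( ) ( ( ) ) ( ) ( P ) P
( ) ( ( ) ) ( ) ( Q ) P
( ) ( ( ) ) ( ) ( ( ) ) P
( ) ( ( ) ) ( ) ( ( ) ) Q
( ) ( ( ) ) ( ) ( ( ) ) ( )

[P [Q ( )] [P [Q ( [P [Q ( )]] )] [P [Q ( )] [P [Q ( [P [Q ( )]] )] [P [Q ( )]]]]]]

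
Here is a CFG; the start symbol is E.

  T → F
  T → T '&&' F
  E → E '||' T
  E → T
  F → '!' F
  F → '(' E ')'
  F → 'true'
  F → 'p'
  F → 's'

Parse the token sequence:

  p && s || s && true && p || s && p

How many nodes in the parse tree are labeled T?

7

[E [E [E [T [T [F p]] && [F s]]] || [T [T [T [F s]] && [F true]] && [F p]]] || [T [T [F s]] && [F p]]]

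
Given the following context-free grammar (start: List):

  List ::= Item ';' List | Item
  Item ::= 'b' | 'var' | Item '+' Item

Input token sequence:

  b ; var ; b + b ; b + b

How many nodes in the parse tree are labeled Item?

8

[List [Item b] ; [List [Item var] ; [List [Item [Item b] + [Item b]] ; [List [Item [Item b] + [Item b]]]]]]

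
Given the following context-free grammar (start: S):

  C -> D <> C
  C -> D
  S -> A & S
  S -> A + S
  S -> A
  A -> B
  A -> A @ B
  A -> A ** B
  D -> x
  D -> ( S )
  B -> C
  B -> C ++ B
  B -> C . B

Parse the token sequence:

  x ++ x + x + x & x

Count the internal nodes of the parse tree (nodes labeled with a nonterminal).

23

[S [A [B [C [D x]] ++ [B [C [D x]]]]] + [S [A [B [C [D x]]]] + [S [A [B [C [D x]]]] & [S [A [B [C [D x]]]]]]]]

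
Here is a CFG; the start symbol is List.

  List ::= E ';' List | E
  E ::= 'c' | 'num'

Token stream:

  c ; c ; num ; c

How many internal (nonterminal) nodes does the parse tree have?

8

[List [E c] ; [List [E c] ; [List [E num] ; [List [E c]]]]]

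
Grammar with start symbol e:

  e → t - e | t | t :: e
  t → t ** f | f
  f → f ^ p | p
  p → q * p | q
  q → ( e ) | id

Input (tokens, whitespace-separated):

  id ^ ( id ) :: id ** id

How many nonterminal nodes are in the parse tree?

22

[e [t [f [f [p [q id]]] ^ [p [q ( [e [t [f [p [q id]]]]] )]]]] :: [e [t [t [f [p [q id]]]] ** [f [p [q id]]]]]]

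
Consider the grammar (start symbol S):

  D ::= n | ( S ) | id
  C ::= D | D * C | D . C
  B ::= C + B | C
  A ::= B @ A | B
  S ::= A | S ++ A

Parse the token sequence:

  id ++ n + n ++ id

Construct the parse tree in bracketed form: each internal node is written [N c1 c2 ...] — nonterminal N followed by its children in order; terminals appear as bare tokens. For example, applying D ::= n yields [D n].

S
S ++ A
S ++ A ++ A
A ++ A ++ A
B ++ A ++ A
C ++ A ++ A
D ++ A ++ A
id ++ A ++ A
id ++ B ++ A
id ++ C + B ++ A
id ++ D + B ++ A
id ++ n + B ++ A
id ++ n + C ++ A
id ++ n + D ++ A
id ++ n + n ++ A
id ++ n + n ++ B
id ++ n + n ++ C
id ++ n + n ++ D
id ++ n + n ++ id

[S [S [S [A [B [C [D id]]]]] ++ [A [B [C [D n]] + [B [C [D n]]]]]] ++ [A [B [C [D id]]]]]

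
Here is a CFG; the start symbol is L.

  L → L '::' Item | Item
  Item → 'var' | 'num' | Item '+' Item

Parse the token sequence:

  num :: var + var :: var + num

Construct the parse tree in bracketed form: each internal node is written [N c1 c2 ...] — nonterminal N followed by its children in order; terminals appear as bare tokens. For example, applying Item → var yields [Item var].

[L [L [L [Item num]] :: [Item [Item var] + [Item var]]] :: [Item [Item var] + [Item num]]]

L
L :: Item
L :: Item :: Item
Item :: Item :: Item
num :: Item :: Item
num :: Item + Item :: Item
num :: var + Item :: Item
num :: var + var :: Item
num :: var + var :: Item + Item
num :: var + var :: var + Item
num :: var + var :: var + num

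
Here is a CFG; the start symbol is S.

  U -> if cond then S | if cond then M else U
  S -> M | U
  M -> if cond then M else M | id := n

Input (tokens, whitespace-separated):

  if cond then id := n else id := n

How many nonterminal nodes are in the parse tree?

4

[S [M if cond then [M id := n] else [M id := n]]]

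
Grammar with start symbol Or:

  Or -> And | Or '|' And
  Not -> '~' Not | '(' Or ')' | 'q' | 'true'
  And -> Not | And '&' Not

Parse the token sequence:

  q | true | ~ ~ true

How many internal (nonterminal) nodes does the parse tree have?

[Or [Or [Or [And [Not q]]] | [And [Not true]]] | [And [Not ~ [Not ~ [Not true]]]]]

11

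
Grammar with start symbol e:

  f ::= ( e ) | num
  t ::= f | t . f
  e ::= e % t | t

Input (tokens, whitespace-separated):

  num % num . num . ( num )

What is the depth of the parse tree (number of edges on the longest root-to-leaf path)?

[e [e [t [f num]]] % [t [t [t [f num]] . [f num]] . [f ( [e [t [f num]]] )]]]

6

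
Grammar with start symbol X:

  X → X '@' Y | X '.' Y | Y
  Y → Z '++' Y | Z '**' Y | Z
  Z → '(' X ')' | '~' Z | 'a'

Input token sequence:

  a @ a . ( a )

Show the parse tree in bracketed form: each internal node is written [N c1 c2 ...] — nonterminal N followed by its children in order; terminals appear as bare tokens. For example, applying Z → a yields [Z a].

X
X . Y
X @ Y . Y
Y @ Y . Y
Z @ Y . Y
a @ Y . Y
a @ Z . Y
a @ a . Y
a @ a . Z
a @ a . ( X )
a @ a . ( Y )
a @ a . ( Z )
a @ a . ( a )

[X [X [X [Y [Z a]]] @ [Y [Z a]]] . [Y [Z ( [X [Y [Z a]]] )]]]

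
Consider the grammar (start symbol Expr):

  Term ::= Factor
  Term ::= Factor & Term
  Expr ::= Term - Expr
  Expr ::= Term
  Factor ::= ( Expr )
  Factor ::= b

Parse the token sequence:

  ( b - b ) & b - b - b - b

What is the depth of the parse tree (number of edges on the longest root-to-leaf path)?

[Expr [Term [Factor ( [Expr [Term [Factor b]] - [Expr [Term [Factor b]]]] )] & [Term [Factor b]]] - [Expr [Term [Factor b]] - [Expr [Term [Factor b]] - [Expr [Term [Factor b]]]]]]

7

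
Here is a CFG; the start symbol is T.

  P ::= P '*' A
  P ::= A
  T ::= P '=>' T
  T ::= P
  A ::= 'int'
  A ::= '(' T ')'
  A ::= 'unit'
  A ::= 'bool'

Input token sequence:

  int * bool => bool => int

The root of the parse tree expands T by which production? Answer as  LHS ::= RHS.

[T [P [P [A int]] * [A bool]] => [T [P [A bool]] => [T [P [A int]]]]]

T ::= P '=>' T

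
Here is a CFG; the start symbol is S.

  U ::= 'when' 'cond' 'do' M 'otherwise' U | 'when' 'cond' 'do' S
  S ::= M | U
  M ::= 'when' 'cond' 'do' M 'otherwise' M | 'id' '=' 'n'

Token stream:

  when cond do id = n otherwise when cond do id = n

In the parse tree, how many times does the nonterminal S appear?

[S [U when cond do [M id = n] otherwise [U when cond do [S [M id = n]]]]]

2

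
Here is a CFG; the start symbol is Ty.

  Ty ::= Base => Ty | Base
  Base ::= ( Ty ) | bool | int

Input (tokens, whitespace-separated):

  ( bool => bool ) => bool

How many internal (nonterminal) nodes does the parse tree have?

8

[Ty [Base ( [Ty [Base bool] => [Ty [Base bool]]] )] => [Ty [Base bool]]]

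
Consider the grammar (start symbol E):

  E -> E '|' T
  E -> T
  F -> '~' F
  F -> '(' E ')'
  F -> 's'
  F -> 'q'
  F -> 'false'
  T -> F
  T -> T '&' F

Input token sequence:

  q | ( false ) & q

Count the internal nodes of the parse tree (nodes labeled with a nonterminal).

11

[E [E [T [F q]]] | [T [T [F ( [E [T [F false]]] )]] & [F q]]]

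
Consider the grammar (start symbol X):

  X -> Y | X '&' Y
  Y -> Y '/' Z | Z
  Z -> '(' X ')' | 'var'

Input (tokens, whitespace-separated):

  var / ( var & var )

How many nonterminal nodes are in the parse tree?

11

[X [Y [Y [Z var]] / [Z ( [X [X [Y [Z var]]] & [Y [Z var]]] )]]]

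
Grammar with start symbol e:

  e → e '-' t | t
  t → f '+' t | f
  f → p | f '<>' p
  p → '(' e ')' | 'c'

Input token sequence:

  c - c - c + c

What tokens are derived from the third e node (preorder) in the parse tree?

c

[e [e [e [t [f [p c]]]] - [t [f [p c]]]] - [t [f [p c]] + [t [f [p c]]]]]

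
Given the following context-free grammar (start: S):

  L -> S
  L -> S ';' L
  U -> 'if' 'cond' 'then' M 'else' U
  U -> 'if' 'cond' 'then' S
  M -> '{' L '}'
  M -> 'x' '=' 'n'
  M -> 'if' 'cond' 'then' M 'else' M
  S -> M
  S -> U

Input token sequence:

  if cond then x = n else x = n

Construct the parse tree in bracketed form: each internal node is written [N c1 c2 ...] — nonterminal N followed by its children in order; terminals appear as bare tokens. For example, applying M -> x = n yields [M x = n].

S
M
if cond then M else M
if cond then x = n else M
if cond then x = n else x = n

[S [M if cond then [M x = n] else [M x = n]]]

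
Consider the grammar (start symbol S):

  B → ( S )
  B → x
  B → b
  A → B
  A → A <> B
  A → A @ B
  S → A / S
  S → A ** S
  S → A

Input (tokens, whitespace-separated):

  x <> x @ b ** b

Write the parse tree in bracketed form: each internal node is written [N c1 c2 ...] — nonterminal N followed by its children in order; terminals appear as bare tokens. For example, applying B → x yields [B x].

S
A ** S
A @ B ** S
A <> B @ B ** S
B <> B @ B ** S
x <> B @ B ** S
x <> x @ B ** S
x <> x @ b ** S
x <> x @ b ** A
x <> x @ b ** B
x <> x @ b ** b

[S [A [A [A [B x]] <> [B x]] @ [B b]] ** [S [A [B b]]]]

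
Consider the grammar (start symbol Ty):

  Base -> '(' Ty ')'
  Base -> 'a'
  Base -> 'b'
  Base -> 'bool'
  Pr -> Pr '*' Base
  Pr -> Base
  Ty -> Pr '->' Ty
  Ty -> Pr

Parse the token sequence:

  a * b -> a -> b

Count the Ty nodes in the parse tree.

3

[Ty [Pr [Pr [Base a]] * [Base b]] -> [Ty [Pr [Base a]] -> [Ty [Pr [Base b]]]]]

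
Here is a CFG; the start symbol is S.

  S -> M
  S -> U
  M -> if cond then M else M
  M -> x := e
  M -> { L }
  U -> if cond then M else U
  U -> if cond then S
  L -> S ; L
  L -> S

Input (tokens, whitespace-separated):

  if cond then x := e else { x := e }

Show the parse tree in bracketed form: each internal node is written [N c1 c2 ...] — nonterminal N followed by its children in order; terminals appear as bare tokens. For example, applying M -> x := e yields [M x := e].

S
M
if cond then M else M
if cond then x := e else M
if cond then x := e else { L }
if cond then x := e else { S }
if cond then x := e else { M }
if cond then x := e else { x := e }

[S [M if cond then [M x := e] else [M { [L [S [M x := e]]] }]]]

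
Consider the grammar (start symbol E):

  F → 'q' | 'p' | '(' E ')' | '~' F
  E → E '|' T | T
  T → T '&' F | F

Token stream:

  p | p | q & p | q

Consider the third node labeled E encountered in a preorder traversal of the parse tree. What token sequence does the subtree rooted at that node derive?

p | p

[E [E [E [E [T [F p]]] | [T [F p]]] | [T [T [F q]] & [F p]]] | [T [F q]]]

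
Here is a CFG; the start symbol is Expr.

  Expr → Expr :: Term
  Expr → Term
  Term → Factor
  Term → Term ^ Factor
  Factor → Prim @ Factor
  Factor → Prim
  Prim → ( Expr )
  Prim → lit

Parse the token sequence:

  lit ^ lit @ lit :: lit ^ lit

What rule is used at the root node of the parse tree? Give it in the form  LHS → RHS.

[Expr [Expr [Term [Term [Factor [Prim lit]]] ^ [Factor [Prim lit] @ [Factor [Prim lit]]]]] :: [Term [Term [Factor [Prim lit]]] ^ [Factor [Prim lit]]]]

Expr → Expr :: Term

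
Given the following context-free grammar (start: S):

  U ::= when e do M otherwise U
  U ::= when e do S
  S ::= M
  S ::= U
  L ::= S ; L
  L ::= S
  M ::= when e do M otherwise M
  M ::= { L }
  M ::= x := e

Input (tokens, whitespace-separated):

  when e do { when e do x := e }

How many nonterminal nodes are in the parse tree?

[S [U when e do [S [M { [L [S [U when e do [S [M x := e]]]]] }]]]]

9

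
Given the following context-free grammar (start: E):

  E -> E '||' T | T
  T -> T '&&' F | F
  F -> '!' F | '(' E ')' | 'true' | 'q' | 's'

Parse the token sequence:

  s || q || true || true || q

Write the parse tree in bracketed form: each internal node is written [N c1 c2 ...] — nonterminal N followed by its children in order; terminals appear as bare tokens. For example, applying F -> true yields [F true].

E
E || T
E || T || T
E || T || T || T
E || T || T || T || T
T || T || T || T || T
F || T || T || T || T
s || T || T || T || T
s || F || T || T || T
s || q || T || T || T
s || q || F || T || T
s || q || true || T || T
s || q || true || F || T
s || q || true || true || T
s || q || true || true || F
s || q || true || true || q

[E [E [E [E [E [T [F s]]] || [T [F q]]] || [T [F true]]] || [T [F true]]] || [T [F q]]]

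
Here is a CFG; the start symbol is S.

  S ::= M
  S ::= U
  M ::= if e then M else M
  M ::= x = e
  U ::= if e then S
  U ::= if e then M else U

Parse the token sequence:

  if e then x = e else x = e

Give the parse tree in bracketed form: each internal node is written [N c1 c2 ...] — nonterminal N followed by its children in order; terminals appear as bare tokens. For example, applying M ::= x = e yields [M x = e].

[S [M if e then [M x = e] else [M x = e]]]

S
M
if e then M else M
if e then x = e else M
if e then x = e else x = e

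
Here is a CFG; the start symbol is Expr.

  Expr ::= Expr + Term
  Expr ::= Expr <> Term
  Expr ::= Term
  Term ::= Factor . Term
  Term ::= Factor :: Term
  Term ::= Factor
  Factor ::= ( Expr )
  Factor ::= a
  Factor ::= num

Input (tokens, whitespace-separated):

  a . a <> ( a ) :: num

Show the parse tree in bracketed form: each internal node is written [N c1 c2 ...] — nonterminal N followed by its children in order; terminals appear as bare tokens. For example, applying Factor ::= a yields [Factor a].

[Expr [Expr [Term [Factor a] . [Term [Factor a]]]] <> [Term [Factor ( [Expr [Term [Factor a]]] )] :: [Term [Factor num]]]]

Expr
Expr <> Term
Term <> Term
Factor . Term <> Term
a . Term <> Term
a . Factor <> Term
a . a <> Term
a . a <> Factor :: Term
a . a <> ( Expr ) :: Term
a . a <> ( Term ) :: Term
a . a <> ( Factor ) :: Term
a . a <> ( a ) :: Term
a . a <> ( a ) :: Factor
a . a <> ( a ) :: num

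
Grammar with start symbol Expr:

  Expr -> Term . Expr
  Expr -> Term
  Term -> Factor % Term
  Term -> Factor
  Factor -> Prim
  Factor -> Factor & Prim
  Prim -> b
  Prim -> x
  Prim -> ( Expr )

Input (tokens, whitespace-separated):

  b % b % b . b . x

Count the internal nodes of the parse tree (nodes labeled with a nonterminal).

18

[Expr [Term [Factor [Prim b]] % [Term [Factor [Prim b]] % [Term [Factor [Prim b]]]]] . [Expr [Term [Factor [Prim b]]] . [Expr [Term [Factor [Prim x]]]]]]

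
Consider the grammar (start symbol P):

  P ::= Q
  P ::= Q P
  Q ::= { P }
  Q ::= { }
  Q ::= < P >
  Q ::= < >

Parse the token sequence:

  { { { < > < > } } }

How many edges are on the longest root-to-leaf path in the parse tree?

9

[P [Q { [P [Q { [P [Q { [P [Q < >] [P [Q < >]]] }]] }]] }]]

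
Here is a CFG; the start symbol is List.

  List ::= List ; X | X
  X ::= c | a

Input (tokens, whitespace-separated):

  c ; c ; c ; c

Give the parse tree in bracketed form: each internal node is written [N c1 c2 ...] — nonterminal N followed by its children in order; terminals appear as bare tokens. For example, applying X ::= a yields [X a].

List
List ; X
List ; X ; X
List ; X ; X ; X
X ; X ; X ; X
c ; X ; X ; X
c ; c ; X ; X
c ; c ; c ; X
c ; c ; c ; c

[List [List [List [List [X c]] ; [X c]] ; [X c]] ; [X c]]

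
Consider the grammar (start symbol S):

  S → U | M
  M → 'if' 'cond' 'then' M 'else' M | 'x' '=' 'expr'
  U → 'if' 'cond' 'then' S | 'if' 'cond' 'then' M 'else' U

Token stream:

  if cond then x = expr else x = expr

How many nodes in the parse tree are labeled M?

[S [M if cond then [M x = expr] else [M x = expr]]]

3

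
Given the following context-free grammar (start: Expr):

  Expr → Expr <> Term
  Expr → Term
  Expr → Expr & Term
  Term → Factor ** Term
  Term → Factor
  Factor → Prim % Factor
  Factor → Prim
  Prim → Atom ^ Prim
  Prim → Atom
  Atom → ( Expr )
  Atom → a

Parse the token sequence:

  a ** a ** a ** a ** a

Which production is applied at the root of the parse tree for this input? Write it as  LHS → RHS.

[Expr [Term [Factor [Prim [Atom a]]] ** [Term [Factor [Prim [Atom a]]] ** [Term [Factor [Prim [Atom a]]] ** [Term [Factor [Prim [Atom a]]] ** [Term [Factor [Prim [Atom a]]]]]]]]]

Expr → Term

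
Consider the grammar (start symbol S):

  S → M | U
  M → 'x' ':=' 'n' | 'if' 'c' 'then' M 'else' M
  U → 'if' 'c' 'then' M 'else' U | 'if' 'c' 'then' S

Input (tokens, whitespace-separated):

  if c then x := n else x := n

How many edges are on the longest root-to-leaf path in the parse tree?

[S [M if c then [M x := n] else [M x := n]]]

3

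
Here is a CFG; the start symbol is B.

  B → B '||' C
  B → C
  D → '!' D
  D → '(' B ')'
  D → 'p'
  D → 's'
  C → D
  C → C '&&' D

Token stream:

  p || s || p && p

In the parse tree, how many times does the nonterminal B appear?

3

[B [B [B [C [D p]]] || [C [D s]]] || [C [C [D p]] && [D p]]]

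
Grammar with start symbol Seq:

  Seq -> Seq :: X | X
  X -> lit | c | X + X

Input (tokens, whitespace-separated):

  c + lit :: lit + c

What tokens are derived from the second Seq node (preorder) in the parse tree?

c + lit

[Seq [Seq [X [X c] + [X lit]]] :: [X [X lit] + [X c]]]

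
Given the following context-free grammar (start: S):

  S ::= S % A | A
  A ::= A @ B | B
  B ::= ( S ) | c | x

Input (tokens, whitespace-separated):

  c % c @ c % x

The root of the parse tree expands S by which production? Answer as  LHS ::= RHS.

[S [S [S [A [B c]]] % [A [A [B c]] @ [B c]]] % [A [B x]]]

S ::= S % A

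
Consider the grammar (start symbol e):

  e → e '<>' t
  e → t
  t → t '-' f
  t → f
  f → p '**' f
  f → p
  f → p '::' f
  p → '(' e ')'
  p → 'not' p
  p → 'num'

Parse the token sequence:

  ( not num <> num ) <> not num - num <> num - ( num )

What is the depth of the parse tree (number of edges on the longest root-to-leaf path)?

12

[e [e [e [t [f [p ( [e [e [t [f [p not [p num]]]]] <> [t [f [p num]]]] )]]]] <> [t [t [f [p not [p num]]]] - [f [p num]]]] <> [t [t [f [p num]]] - [f [p ( [e [t [f [p num]]]] )]]]]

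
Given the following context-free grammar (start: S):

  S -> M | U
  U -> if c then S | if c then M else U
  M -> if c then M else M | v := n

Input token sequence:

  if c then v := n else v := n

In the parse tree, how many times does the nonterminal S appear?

1

[S [M if c then [M v := n] else [M v := n]]]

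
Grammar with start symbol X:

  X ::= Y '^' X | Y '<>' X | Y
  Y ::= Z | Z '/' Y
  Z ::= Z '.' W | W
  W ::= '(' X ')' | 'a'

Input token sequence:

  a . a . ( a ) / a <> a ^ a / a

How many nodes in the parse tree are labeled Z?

8

[X [Y [Z [Z [Z [W a]] . [W a]] . [W ( [X [Y [Z [W a]]]] )]] / [Y [Z [W a]]]] <> [X [Y [Z [W a]]] ^ [X [Y [Z [W a]] / [Y [Z [W a]]]]]]]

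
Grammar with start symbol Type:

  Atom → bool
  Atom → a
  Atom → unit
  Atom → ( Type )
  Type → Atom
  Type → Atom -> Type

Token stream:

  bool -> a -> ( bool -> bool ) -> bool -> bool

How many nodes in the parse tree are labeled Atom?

7

[Type [Atom bool] -> [Type [Atom a] -> [Type [Atom ( [Type [Atom bool] -> [Type [Atom bool]]] )] -> [Type [Atom bool] -> [Type [Atom bool]]]]]]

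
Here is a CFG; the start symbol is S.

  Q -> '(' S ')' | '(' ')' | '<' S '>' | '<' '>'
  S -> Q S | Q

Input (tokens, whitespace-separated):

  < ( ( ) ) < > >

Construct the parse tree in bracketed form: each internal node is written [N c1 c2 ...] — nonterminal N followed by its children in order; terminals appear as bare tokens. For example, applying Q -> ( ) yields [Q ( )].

[S [Q < [S [Q ( [S [Q ( )]] )] [S [Q < >]]] >]]

S
Q
< S >
< Q S >
< ( S ) S >
< ( Q ) S >
< ( ( ) ) S >
< ( ( ) ) Q >
< ( ( ) ) < > >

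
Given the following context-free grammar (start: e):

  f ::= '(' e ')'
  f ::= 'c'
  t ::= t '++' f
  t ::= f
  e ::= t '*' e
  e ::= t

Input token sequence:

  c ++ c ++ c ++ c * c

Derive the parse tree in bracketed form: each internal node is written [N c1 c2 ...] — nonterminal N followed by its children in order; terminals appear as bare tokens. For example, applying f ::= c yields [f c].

[e [t [t [t [t [f c]] ++ [f c]] ++ [f c]] ++ [f c]] * [e [t [f c]]]]

e
t * e
t ++ f * e
t ++ f ++ f * e
t ++ f ++ f ++ f * e
f ++ f ++ f ++ f * e
c ++ f ++ f ++ f * e
c ++ c ++ f ++ f * e
c ++ c ++ c ++ f * e
c ++ c ++ c ++ c * e
c ++ c ++ c ++ c * t
c ++ c ++ c ++ c * f
c ++ c ++ c ++ c * c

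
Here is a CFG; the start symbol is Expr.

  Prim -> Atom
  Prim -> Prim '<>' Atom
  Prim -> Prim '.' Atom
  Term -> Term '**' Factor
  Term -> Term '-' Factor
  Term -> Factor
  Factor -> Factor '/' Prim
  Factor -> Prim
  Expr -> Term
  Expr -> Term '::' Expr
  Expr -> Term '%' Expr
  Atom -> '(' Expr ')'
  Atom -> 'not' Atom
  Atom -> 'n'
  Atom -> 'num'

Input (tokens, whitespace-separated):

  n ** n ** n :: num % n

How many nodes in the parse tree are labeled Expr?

3

[Expr [Term [Term [Term [Factor [Prim [Atom n]]]] ** [Factor [Prim [Atom n]]]] ** [Factor [Prim [Atom n]]]] :: [Expr [Term [Factor [Prim [Atom num]]]] % [Expr [Term [Factor [Prim [Atom n]]]]]]]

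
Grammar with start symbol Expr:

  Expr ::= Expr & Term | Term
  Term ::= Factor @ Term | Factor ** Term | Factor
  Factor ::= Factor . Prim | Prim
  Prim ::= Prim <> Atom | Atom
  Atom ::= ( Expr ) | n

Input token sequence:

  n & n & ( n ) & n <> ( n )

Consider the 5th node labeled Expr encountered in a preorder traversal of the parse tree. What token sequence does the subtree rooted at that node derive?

[Expr [Expr [Expr [Expr [Term [Factor [Prim [Atom n]]]]] & [Term [Factor [Prim [Atom n]]]]] & [Term [Factor [Prim [Atom ( [Expr [Term [Factor [Prim [Atom n]]]]] )]]]]] & [Term [Factor [Prim [Prim [Atom n]] <> [Atom ( [Expr [Term [Factor [Prim [Atom n]]]]] )]]]]]

n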